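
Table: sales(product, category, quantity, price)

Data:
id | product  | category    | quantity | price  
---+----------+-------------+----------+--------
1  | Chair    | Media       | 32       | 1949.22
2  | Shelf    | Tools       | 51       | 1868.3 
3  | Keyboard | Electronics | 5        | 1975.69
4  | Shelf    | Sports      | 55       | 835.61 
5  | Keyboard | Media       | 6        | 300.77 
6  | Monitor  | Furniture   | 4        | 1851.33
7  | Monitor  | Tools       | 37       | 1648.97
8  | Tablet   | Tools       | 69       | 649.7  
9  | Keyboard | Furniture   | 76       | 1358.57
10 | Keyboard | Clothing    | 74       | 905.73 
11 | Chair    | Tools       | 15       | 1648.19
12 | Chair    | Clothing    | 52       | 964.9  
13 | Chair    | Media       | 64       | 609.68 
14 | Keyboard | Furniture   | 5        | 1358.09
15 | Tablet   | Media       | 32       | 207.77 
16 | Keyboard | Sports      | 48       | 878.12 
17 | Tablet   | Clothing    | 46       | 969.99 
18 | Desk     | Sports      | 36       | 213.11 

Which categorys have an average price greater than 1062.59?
SELECT category, AVG(price)
FROM sales
GROUP BY category
HAVING AVG(price) > 1062.59

Result:
  Electronics: avg=1975.69
  Furniture: avg=1522.66
  Tools: avg=1453.79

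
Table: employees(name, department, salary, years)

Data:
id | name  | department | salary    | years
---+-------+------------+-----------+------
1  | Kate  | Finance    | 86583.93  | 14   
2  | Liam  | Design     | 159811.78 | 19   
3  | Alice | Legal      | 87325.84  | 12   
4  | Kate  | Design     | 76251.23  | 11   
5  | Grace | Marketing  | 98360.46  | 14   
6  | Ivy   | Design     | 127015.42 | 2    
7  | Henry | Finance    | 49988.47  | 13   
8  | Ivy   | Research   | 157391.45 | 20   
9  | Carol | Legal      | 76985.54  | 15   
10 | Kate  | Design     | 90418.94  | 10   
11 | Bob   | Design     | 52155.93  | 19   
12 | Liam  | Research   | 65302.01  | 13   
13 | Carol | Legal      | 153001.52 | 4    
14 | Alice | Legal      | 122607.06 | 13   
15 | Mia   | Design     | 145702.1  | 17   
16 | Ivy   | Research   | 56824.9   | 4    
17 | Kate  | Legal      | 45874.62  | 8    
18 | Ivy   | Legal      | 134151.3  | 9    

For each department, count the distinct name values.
SELECT department, COUNT(DISTINCT name)
FROM employees
GROUP BY department

Result:
  Design: 5 distinct
  Finance: 2 distinct
  Legal: 4 distinct
  Marketing: 1 distinct
  Research: 2 distinct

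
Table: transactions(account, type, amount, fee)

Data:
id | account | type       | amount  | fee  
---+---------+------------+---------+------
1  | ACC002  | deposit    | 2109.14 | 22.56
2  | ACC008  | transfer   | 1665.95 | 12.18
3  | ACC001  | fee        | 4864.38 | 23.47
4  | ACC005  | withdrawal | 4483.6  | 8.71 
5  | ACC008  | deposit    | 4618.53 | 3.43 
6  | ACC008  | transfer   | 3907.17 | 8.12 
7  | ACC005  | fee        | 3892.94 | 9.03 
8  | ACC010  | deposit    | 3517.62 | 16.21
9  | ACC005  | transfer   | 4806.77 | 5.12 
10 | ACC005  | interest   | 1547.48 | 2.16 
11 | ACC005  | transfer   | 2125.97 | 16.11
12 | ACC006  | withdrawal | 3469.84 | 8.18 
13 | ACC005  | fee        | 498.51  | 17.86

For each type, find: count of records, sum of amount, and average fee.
SELECT type,
       COUNT(*) as cnt,
       SUM(amount) as total_amount,
       AVG(fee) as avg_fee
FROM transactions
GROUP BY type

Result:
  deposit: 3 records, 10245.29 total amount, 14.07 avg fee
  fee: 3 records, 9255.83 total amount, 16.79 avg fee
  interest: 1 records, 1547.48 total amount, 2.16 avg fee
  transfer: 4 records, 12505.86 total amount, 10.38 avg fee
  withdrawal: 2 records, 7953.44 total amount, 8.45 avg fee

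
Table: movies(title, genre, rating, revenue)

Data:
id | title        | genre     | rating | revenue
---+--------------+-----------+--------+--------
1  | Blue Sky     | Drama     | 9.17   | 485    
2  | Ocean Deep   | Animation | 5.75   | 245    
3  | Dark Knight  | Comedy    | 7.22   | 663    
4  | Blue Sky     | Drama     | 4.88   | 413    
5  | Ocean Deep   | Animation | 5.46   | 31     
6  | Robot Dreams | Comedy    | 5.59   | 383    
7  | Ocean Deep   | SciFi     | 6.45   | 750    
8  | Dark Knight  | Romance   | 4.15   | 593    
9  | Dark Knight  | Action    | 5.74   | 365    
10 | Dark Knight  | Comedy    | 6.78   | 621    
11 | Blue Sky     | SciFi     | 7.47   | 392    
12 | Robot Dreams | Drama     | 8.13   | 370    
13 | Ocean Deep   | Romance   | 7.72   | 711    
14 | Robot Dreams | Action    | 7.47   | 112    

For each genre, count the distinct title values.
SELECT genre, COUNT(DISTINCT title)
FROM movies
GROUP BY genre

Result:
  Action: 2 distinct
  Animation: 1 distinct
  Comedy: 2 distinct
  Drama: 2 distinct
  Romance: 2 distinct
  SciFi: 2 distinct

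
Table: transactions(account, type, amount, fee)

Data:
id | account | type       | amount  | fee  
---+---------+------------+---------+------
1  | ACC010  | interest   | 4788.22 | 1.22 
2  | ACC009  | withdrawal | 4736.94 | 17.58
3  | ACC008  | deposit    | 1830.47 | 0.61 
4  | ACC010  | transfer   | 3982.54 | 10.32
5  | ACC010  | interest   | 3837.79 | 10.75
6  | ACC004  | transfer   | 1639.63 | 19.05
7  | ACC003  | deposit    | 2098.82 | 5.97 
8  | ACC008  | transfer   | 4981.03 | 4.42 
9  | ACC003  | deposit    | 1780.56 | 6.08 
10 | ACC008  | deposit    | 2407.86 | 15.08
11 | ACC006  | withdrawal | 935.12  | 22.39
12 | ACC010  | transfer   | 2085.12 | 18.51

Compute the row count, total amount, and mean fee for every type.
SELECT type,
       COUNT(*) as cnt,
       SUM(amount) as total_amount,
       AVG(fee) as avg_fee
FROM transactions
GROUP BY type

Result:
  deposit: 4 records, 8117.71 total amount, 6.94 avg fee
  interest: 2 records, 8626.01 total amount, 5.99 avg fee
  transfer: 4 records, 12688.32 total amount, 13.08 avg fee
  withdrawal: 2 records, 5672.06 total amount, 19.99 avg fee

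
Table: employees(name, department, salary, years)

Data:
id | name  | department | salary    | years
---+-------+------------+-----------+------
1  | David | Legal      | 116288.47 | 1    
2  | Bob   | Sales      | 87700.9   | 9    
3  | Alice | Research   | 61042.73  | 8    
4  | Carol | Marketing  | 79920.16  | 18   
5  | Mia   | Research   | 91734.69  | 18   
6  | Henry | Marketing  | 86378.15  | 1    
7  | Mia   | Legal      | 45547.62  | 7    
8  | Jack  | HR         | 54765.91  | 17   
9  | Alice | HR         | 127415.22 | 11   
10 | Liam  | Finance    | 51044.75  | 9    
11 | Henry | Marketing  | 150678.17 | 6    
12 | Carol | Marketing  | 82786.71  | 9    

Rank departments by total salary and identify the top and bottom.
SELECT department, SUM(salary)
FROM employees
GROUP BY department
ORDER BY SUM(salary)

All groups:
  Finance: 51044.75
  Sales: 87700.90
  Research: 152777.42
  Legal: 161836.09
  HR: 182181.13
  Marketing: 399763.19

Highest: Marketing (399763.19)
Lowest: Finance (51044.75)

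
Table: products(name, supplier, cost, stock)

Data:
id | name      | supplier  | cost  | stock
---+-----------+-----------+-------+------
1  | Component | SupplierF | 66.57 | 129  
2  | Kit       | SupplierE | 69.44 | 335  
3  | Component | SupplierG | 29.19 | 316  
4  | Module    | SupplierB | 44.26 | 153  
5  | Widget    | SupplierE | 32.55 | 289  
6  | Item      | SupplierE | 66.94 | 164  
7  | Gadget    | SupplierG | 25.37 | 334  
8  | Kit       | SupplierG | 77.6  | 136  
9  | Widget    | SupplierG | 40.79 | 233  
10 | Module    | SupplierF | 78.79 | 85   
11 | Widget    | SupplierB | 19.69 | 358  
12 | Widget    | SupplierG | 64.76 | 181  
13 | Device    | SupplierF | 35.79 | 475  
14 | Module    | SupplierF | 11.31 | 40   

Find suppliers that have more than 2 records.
SELECT supplier, COUNT(*) as cnt
FROM products
GROUP BY supplier
HAVING COUNT(*) > 2

Result:
  SupplierE: 3
  SupplierF: 4
  SupplierG: 5

Note: HAVING filters groups after aggregation, WHERE filters rows before.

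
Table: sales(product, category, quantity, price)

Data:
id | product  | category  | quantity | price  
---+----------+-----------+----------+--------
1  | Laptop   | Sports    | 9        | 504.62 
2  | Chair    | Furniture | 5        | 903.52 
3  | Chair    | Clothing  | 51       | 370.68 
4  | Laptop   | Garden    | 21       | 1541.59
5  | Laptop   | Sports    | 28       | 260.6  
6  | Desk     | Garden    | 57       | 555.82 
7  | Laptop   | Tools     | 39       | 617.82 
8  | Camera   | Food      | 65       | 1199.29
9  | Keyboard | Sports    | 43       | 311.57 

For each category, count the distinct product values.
SELECT category, COUNT(DISTINCT product)
FROM sales
GROUP BY category

Result:
  Clothing: 1 distinct
  Food: 1 distinct
  Furniture: 1 distinct
  Garden: 2 distinct
  Sports: 2 distinct
  Tools: 1 distinct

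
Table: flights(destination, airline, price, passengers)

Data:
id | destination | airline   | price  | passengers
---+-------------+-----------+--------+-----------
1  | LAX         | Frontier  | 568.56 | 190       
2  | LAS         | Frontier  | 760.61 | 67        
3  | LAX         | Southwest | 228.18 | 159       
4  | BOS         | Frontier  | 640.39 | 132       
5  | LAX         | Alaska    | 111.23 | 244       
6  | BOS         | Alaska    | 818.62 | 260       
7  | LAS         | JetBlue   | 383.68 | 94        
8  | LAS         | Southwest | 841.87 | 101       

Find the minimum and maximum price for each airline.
SELECT airline, MIN(price), MAX(price)
FROM flights
GROUP BY airline

Result:
  Alaska: min=111.23, max=818.62
  Frontier: min=568.56, max=760.61
  JetBlue: min=383.68, max=383.68
  Southwest: min=228.18, max=841.87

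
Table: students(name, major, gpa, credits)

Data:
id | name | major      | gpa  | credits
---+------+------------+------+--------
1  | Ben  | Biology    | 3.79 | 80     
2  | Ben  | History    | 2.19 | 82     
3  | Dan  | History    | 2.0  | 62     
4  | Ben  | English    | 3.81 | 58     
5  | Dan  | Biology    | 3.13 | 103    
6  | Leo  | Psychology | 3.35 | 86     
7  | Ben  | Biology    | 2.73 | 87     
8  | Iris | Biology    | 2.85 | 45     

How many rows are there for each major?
SELECT major, COUNT(*) as count
FROM students
GROUP BY major

Result:
  Biology: 4
  English: 1
  History: 2
  Psychology: 1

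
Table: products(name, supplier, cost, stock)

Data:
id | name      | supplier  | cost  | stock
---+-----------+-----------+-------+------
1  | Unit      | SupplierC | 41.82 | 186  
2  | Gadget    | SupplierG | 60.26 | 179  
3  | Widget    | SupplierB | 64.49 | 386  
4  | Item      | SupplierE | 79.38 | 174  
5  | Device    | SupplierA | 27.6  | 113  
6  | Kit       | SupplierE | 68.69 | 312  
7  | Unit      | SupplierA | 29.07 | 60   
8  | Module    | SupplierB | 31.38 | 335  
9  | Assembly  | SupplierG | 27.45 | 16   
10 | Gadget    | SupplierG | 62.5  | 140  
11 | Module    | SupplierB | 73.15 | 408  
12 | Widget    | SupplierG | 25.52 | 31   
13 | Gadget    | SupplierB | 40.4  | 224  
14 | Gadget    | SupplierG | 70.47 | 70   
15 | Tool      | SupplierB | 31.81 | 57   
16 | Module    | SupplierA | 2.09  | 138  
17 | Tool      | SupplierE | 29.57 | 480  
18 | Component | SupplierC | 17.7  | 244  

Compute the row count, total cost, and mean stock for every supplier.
SELECT supplier,
       COUNT(*) as cnt,
       SUM(cost) as total_cost,
       AVG(stock) as avg_stock
FROM products
GROUP BY supplier

Result:
  SupplierA: 3 records, 58.76 total cost, 103.67 avg stock
  SupplierB: 5 records, 241.23 total cost, 282.00 avg stock
  SupplierC: 2 records, 59.52 total cost, 215.00 avg stock
  SupplierE: 3 records, 177.64 total cost, 322.00 avg stock
  SupplierG: 5 records, 246.20 total cost, 87.20 avg stock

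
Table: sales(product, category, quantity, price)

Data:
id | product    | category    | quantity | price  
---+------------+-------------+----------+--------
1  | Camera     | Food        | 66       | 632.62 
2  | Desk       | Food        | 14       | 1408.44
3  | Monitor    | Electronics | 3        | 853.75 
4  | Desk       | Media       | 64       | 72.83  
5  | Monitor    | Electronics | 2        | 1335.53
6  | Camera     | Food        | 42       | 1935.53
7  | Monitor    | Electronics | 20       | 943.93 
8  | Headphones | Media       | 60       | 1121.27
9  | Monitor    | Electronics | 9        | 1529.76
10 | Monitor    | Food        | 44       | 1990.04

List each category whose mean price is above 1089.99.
SELECT category, AVG(price)
FROM sales
GROUP BY category
HAVING AVG(price) > 1089.99

Result:
  Electronics: avg=1165.74
  Food: avg=1491.66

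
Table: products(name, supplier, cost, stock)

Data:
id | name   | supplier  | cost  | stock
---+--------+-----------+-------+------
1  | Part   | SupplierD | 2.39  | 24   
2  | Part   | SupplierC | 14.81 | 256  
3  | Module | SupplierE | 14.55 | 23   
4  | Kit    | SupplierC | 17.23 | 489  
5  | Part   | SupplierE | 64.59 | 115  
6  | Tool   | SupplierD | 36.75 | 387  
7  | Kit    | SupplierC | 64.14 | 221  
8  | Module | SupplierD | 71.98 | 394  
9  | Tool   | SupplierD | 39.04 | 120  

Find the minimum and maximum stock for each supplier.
SELECT supplier, MIN(stock), MAX(stock)
FROM products
GROUP BY supplier

Result:
  SupplierC: min=221, max=489
  SupplierD: min=24, max=394
  SupplierE: min=23, max=115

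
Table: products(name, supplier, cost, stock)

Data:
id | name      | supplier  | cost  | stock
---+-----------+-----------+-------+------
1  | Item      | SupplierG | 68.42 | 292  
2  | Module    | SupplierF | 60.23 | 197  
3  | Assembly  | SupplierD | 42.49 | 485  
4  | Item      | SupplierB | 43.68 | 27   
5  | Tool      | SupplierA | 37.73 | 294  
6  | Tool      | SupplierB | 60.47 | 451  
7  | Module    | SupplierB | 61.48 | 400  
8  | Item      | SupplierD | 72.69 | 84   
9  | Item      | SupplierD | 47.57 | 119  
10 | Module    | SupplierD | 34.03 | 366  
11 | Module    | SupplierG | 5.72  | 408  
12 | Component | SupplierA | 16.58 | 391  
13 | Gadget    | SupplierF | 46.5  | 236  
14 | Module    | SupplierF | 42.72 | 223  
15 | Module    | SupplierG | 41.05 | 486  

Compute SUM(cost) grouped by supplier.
SELECT supplier, SUM(cost) as result
FROM products
GROUP BY supplier

Result:
  SupplierA: 54.31
  SupplierB: 165.63
  SupplierD: 196.78
  SupplierF: 149.45
  SupplierG: 115.19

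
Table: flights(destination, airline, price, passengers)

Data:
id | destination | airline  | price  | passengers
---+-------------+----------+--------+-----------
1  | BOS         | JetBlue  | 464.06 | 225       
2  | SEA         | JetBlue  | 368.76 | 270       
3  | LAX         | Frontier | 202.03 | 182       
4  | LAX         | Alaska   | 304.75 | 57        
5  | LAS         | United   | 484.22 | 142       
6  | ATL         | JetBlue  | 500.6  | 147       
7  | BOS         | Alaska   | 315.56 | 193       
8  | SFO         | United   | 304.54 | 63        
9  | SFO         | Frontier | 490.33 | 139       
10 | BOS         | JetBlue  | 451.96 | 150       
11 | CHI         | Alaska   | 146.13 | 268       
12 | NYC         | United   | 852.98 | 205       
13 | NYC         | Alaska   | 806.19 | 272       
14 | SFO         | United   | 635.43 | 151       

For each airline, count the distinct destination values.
SELECT airline, COUNT(DISTINCT destination)
FROM flights
GROUP BY airline

Result:
  Alaska: 4 distinct
  Frontier: 2 distinct
  JetBlue: 3 distinct
  United: 3 distinct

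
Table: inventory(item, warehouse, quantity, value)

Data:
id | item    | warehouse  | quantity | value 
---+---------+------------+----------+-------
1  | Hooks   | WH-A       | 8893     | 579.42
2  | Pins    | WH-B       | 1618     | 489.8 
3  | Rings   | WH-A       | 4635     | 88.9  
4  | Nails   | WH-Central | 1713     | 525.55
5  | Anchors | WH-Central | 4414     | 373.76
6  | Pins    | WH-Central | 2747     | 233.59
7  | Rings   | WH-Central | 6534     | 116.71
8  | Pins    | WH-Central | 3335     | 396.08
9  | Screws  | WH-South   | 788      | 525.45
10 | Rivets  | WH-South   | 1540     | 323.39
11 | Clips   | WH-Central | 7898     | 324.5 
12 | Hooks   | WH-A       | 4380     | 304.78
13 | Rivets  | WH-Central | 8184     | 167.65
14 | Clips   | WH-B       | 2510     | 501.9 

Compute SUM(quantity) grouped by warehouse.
SELECT warehouse, SUM(quantity) as result
FROM inventory
GROUP BY warehouse

Result:
  WH-A: 17908
  WH-B: 4128
  WH-Central: 34825
  WH-South: 2328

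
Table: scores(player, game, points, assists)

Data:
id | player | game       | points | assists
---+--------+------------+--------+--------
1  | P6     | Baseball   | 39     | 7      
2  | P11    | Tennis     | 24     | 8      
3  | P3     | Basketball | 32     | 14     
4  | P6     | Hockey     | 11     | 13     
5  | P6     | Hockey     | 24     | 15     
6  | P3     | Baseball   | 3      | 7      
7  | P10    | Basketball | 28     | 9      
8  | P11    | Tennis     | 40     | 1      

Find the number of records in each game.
SELECT game, COUNT(*) as count
FROM scores
GROUP BY game

Result:
  Baseball: 2
  Basketball: 2
  Hockey: 2
  Tennis: 2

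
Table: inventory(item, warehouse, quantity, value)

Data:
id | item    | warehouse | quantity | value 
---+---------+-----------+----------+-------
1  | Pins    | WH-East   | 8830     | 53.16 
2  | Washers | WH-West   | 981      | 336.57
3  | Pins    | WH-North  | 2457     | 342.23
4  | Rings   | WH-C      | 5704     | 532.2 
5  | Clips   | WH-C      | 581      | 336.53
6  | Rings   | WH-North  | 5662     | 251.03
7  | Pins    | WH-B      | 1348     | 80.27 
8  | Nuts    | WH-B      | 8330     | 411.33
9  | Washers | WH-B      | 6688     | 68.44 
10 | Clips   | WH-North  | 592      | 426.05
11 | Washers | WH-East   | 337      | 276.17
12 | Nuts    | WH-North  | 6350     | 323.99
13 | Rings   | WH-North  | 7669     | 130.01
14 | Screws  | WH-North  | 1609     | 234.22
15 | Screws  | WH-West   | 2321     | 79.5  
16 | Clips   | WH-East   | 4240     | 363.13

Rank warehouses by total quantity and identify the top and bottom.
SELECT warehouse, SUM(quantity)
FROM inventory
GROUP BY warehouse
ORDER BY SUM(quantity)

All groups:
  WH-West: 3302
  WH-C: 6285
  WH-East: 13407
  WH-B: 16366
  WH-North: 24339

Highest: WH-North (24339)
Lowest: WH-West (3302)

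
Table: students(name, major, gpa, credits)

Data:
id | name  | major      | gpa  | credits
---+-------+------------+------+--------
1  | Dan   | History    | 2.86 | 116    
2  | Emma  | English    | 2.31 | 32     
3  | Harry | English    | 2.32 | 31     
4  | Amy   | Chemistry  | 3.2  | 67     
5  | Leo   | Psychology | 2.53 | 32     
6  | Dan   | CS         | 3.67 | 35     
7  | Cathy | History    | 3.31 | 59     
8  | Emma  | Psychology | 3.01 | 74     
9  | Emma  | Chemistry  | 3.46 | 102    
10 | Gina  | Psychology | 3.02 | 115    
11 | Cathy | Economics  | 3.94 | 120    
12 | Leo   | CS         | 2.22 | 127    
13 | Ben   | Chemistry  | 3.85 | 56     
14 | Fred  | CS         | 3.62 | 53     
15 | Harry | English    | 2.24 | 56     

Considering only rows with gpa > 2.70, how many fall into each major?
SELECT major, COUNT(*)
FROM students
WHERE gpa > 2.70
GROUP BY major

Note: WHERE filters rows before grouping.

Result:
  CS: 2
  Chemistry: 3
  Economics: 1
  History: 2
  Psychology: 2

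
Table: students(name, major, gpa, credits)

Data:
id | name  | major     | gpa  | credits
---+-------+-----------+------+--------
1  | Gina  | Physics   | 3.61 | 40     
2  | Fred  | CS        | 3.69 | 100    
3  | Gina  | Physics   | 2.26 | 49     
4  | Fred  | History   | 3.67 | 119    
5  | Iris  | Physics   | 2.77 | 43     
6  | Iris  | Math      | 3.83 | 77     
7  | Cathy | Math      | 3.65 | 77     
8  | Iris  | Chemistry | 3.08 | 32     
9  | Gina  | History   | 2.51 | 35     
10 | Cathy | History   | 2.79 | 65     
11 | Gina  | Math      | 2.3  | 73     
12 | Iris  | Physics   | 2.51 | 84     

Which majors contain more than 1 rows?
SELECT major, COUNT(*) as cnt
FROM students
GROUP BY major
HAVING COUNT(*) > 1

Result:
  History: 3
  Math: 3
  Physics: 4

Note: HAVING filters groups after aggregation, WHERE filters rows before.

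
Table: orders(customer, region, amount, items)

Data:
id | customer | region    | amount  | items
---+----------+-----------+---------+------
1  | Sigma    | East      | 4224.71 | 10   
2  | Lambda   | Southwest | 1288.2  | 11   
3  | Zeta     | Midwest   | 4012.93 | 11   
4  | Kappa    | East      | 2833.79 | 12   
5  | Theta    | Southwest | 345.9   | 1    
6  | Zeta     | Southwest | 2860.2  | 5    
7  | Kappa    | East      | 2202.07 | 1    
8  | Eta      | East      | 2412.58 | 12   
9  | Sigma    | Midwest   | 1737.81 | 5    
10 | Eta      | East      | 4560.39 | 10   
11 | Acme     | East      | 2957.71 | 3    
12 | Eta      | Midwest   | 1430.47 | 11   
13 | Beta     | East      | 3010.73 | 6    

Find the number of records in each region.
SELECT region, COUNT(*) as count
FROM orders
GROUP BY region

Result:
  East: 7
  Midwest: 3
  Southwest: 3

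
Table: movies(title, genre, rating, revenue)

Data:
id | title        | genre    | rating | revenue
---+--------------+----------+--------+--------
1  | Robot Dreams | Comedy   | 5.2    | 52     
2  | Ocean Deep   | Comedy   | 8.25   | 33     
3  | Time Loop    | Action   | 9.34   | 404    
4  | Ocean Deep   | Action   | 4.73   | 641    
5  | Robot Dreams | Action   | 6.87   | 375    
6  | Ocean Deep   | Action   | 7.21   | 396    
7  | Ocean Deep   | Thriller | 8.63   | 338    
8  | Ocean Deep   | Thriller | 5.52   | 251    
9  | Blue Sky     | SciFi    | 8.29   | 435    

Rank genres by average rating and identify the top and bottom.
SELECT genre, AVG(rating)
FROM movies
GROUP BY genre
ORDER BY AVG(rating)

All groups:
  Comedy: 6.73
  Action: 7.04
  Thriller: 7.08
  SciFi: 8.29

Highest: SciFi (8.29)
Lowest: Comedy (6.73)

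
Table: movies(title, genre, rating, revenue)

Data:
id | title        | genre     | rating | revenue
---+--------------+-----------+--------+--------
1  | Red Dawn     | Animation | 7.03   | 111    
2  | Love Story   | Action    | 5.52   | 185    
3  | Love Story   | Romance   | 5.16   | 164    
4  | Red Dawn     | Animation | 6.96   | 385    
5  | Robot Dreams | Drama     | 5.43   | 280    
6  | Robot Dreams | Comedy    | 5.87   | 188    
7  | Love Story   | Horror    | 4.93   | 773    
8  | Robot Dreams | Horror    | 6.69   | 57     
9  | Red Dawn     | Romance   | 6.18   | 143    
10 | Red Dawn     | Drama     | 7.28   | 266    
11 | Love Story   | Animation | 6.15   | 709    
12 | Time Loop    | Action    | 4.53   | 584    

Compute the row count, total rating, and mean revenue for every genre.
SELECT genre,
       COUNT(*) as cnt,
       SUM(rating) as total_rating,
       AVG(revenue) as avg_revenue
FROM movies
GROUP BY genre

Result:
  Action: 2 records, 10.05 total rating, 384.50 avg revenue
  Animation: 3 records, 20.14 total rating, 401.67 avg revenue
  Comedy: 1 records, 5.87 total rating, 188.00 avg revenue
  Drama: 2 records, 12.71 total rating, 273.00 avg revenue
  Horror: 2 records, 11.62 total rating, 415.00 avg revenue
  Romance: 2 records, 11.34 total rating, 153.50 avg revenue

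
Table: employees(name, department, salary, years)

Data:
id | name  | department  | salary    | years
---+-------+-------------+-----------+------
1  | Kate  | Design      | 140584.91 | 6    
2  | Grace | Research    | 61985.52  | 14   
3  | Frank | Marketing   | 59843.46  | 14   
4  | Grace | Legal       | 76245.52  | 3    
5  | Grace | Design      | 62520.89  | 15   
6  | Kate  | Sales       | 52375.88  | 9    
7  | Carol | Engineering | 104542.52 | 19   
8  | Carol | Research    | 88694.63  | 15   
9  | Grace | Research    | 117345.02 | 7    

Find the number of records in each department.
SELECT department, COUNT(*) as count
FROM employees
GROUP BY department

Result:
  Design: 2
  Engineering: 1
  Legal: 1
  Marketing: 1
  Research: 3
  Sales: 1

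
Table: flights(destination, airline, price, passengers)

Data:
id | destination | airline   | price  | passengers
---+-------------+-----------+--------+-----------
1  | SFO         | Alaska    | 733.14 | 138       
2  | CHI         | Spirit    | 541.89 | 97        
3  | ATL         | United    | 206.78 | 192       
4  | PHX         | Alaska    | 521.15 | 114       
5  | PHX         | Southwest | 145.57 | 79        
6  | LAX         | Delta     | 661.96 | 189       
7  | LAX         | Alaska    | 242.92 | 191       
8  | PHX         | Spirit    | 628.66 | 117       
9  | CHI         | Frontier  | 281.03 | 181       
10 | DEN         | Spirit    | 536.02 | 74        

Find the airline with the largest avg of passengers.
SELECT airline, AVG(passengers) as val
FROM flights
GROUP BY airline
ORDER BY val DESC
LIMIT 1

Result: United with avg(passengers) = 192.00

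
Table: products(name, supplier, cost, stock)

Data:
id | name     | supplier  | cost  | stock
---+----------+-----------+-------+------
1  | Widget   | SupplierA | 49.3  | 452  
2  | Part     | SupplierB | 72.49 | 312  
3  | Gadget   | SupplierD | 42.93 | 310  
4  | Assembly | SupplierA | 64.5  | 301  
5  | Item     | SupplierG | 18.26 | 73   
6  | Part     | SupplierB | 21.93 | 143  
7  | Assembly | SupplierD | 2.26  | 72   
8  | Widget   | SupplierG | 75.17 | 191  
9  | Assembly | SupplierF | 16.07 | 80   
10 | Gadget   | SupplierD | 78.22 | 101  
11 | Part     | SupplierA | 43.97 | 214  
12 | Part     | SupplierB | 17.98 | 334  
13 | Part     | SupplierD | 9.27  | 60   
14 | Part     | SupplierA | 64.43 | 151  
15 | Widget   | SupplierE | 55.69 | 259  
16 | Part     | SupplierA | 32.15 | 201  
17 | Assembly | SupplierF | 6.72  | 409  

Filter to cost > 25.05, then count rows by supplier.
SELECT supplier, COUNT(*)
FROM products
WHERE cost > 25.05
GROUP BY supplier

Note: WHERE filters rows before grouping.

Result:
  SupplierA: 5
  SupplierB: 1
  SupplierD: 2
  SupplierE: 1
  SupplierG: 1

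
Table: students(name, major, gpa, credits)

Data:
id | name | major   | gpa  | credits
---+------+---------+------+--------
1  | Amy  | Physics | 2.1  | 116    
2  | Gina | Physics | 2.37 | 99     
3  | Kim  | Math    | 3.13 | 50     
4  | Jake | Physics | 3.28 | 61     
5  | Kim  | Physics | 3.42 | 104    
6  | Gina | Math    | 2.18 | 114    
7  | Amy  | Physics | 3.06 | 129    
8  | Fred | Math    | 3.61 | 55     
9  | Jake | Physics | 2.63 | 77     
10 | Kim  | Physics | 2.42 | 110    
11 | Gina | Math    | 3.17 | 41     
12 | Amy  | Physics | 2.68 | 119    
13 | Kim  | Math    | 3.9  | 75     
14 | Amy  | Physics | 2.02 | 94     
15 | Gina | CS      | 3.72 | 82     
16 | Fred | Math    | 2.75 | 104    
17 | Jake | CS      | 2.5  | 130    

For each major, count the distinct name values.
SELECT major, COUNT(DISTINCT name)
FROM students
GROUP BY major

Result:
  CS: 2 distinct
  Math: 3 distinct
  Physics: 4 distinct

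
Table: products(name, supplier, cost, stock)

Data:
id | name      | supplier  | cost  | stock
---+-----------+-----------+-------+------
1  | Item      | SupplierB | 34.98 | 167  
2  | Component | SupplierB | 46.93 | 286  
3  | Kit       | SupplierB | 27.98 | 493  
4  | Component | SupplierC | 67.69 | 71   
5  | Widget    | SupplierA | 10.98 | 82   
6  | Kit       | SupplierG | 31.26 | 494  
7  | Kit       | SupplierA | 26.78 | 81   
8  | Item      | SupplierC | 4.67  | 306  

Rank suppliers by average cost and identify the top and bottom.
SELECT supplier, AVG(cost)
FROM products
GROUP BY supplier
ORDER BY AVG(cost)

All groups:
  SupplierA: 18.88
  SupplierG: 31.26
  SupplierC: 36.18
  SupplierB: 36.63

Highest: SupplierB (36.63)
Lowest: SupplierA (18.88)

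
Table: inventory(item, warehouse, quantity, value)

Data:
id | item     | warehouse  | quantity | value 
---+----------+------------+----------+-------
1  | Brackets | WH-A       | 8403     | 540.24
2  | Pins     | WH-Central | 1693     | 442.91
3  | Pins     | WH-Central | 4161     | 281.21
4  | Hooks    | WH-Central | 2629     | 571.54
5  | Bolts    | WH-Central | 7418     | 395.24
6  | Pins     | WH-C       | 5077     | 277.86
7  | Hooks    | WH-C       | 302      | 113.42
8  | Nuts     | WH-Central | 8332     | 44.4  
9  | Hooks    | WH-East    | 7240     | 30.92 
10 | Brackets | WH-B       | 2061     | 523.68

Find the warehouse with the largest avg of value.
SELECT warehouse, AVG(value) as val
FROM inventory
GROUP BY warehouse
ORDER BY val DESC
LIMIT 1

Result: WH-A with avg(value) = 540.24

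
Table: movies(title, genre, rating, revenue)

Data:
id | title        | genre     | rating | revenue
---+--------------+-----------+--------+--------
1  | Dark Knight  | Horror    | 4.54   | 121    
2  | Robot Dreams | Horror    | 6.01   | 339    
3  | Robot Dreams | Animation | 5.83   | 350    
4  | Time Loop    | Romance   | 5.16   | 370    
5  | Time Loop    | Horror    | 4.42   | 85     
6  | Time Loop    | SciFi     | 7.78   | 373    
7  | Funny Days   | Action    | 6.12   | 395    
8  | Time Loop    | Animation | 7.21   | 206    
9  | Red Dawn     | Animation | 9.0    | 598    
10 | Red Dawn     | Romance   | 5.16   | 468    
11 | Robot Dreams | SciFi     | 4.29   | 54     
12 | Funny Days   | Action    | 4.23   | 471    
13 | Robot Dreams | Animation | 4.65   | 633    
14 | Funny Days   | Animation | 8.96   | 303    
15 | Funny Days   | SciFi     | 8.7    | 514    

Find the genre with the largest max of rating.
SELECT genre, MAX(rating) as val
FROM movies
GROUP BY genre
ORDER BY val DESC
LIMIT 1

Result: Animation with max(rating) = 9.00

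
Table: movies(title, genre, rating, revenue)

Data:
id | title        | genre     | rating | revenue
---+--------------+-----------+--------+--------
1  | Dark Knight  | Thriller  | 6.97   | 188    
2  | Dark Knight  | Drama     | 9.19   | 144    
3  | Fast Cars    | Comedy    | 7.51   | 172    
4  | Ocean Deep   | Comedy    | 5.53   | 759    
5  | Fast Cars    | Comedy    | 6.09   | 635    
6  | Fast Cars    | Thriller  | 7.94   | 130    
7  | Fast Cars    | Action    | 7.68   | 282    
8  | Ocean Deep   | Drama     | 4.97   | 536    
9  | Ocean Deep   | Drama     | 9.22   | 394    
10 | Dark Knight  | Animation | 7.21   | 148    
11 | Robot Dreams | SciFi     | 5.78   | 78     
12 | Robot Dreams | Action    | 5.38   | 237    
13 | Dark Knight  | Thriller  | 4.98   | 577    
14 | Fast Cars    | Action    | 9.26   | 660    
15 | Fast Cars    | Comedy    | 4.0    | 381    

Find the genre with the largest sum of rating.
SELECT genre, SUM(rating) as val
FROM movies
GROUP BY genre
ORDER BY val DESC
LIMIT 1

Result: Drama with sum(rating) = 23.38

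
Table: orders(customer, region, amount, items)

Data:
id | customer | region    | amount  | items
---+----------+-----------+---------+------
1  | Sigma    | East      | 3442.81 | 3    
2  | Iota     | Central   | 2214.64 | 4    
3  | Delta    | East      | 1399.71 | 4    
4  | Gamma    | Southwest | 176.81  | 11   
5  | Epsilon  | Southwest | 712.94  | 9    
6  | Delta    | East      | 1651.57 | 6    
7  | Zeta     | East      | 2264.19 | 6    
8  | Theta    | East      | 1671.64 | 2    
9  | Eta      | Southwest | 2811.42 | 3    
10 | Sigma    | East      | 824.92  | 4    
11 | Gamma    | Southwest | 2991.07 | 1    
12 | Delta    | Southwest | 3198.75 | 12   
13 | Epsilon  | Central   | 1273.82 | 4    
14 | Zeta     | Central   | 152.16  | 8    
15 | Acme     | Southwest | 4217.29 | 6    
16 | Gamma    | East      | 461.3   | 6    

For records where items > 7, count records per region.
SELECT region, COUNT(*)
FROM orders
WHERE items > 7
GROUP BY region

Note: WHERE filters rows before grouping.

Result:
  Central: 1
  Southwest: 3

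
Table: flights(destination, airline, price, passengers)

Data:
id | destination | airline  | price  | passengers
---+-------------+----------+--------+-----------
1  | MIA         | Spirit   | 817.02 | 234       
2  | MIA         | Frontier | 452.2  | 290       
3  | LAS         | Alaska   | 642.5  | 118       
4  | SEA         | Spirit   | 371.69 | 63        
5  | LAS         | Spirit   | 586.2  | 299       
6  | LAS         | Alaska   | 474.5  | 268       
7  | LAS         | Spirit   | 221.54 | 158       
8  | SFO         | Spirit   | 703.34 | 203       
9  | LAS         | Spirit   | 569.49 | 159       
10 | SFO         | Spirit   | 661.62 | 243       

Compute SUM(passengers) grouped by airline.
SELECT airline, SUM(passengers) as result
FROM flights
GROUP BY airline

Result:
  Alaska: 386
  Frontier: 290
  Spirit: 1359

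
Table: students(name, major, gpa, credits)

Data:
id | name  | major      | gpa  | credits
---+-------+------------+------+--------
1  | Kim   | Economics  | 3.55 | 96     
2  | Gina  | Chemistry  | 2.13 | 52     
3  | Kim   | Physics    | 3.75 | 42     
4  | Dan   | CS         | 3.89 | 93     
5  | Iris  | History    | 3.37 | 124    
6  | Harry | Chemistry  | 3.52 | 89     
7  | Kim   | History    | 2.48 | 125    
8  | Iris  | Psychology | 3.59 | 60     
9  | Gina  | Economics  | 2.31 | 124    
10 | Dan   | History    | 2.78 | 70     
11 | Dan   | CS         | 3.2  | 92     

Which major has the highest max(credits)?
SELECT major, MAX(credits) as val
FROM students
GROUP BY major
ORDER BY val DESC
LIMIT 1

Result: History with max(credits) = 125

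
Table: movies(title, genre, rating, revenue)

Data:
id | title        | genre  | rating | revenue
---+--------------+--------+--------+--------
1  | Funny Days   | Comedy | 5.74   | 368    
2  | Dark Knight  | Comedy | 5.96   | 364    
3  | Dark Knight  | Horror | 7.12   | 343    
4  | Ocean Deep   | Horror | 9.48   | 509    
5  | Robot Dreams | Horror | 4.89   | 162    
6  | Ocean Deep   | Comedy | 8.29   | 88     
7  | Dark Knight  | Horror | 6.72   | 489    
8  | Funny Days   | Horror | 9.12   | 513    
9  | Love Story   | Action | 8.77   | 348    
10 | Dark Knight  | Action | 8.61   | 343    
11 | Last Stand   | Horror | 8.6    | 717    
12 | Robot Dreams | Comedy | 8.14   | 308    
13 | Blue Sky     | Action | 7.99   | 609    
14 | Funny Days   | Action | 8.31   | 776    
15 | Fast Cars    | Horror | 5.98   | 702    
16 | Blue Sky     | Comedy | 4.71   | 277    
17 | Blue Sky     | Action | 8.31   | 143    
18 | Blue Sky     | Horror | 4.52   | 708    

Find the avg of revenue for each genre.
SELECT genre, AVG(revenue) as result
FROM movies
GROUP BY genre

Result:
  Action: 443.80
  Comedy: 281.00
  Horror: 517.88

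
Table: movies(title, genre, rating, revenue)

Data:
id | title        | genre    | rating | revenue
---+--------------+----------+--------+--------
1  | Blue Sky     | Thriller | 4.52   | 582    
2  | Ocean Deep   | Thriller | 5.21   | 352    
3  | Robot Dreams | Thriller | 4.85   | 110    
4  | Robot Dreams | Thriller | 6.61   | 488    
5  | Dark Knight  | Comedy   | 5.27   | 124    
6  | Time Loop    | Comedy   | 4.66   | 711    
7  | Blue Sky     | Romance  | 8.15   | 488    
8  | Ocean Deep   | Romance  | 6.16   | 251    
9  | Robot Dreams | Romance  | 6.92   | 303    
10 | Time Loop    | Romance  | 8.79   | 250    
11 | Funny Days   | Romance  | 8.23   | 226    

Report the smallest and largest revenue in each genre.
SELECT genre, MIN(revenue), MAX(revenue)
FROM movies
GROUP BY genre

Result:
  Comedy: min=124, max=711
  Romance: min=226, max=488
  Thriller: min=110, max=582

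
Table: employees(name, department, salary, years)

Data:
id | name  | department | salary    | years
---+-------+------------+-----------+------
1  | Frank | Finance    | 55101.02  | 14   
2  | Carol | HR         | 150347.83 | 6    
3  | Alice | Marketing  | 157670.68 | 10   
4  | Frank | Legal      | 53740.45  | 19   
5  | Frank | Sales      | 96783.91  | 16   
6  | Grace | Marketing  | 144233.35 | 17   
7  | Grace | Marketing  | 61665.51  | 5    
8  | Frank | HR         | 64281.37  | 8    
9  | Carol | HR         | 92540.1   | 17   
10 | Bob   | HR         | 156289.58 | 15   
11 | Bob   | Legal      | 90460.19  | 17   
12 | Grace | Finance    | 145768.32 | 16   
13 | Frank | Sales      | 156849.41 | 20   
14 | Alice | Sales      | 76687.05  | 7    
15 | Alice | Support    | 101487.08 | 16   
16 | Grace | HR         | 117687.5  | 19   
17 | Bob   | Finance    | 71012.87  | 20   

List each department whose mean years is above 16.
SELECT department, AVG(years)
FROM employees
GROUP BY department
HAVING AVG(years) > 16

Result:
  Finance: avg=16.67
  Legal: avg=18.00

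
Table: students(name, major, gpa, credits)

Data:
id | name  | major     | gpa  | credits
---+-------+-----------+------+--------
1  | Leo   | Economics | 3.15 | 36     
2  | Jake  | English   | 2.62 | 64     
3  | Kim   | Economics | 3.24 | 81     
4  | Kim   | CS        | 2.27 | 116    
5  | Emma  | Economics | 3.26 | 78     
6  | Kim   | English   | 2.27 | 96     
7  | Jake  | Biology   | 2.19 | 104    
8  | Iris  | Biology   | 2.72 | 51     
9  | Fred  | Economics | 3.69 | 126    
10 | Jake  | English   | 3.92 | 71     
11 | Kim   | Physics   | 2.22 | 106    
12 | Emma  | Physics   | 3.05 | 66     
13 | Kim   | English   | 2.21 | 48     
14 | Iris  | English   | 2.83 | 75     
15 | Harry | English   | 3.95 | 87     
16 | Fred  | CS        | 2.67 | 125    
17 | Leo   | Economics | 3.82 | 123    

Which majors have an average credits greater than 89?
SELECT major, AVG(credits)
FROM students
GROUP BY major
HAVING AVG(credits) > 89

Result:
  CS: avg=120.50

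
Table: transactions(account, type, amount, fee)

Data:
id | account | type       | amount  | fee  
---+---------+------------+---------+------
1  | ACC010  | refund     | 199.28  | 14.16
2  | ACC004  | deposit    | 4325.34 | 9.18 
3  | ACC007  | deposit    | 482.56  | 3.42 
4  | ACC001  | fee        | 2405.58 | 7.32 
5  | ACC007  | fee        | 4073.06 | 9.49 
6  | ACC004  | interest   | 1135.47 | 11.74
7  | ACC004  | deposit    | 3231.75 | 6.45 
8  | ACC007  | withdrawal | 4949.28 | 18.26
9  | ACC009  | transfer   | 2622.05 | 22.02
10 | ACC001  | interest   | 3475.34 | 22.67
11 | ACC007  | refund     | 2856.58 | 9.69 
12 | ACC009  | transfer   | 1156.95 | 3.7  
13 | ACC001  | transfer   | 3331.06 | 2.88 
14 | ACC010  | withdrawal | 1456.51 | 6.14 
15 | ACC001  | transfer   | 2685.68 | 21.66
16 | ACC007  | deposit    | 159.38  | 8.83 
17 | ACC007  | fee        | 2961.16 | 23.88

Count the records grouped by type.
SELECT type, COUNT(*) as count
FROM transactions
GROUP BY type

Result:
  deposit: 4
  fee: 3
  interest: 2
  refund: 2
  transfer: 4
  withdrawal: 2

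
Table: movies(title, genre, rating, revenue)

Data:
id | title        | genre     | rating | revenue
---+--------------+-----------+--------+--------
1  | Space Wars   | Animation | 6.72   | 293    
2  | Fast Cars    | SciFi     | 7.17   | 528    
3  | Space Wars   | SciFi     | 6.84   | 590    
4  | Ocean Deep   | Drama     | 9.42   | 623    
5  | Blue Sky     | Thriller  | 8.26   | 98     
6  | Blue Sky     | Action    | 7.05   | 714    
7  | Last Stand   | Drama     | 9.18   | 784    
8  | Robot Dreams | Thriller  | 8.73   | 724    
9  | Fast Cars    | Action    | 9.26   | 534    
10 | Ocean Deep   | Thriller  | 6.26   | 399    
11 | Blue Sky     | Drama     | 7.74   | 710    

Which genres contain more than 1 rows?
SELECT genre, COUNT(*) as cnt
FROM movies
GROUP BY genre
HAVING COUNT(*) > 1

Result:
  Action: 2
  Drama: 3
  SciFi: 2
  Thriller: 3

Note: HAVING filters groups after aggregation, WHERE filters rows before.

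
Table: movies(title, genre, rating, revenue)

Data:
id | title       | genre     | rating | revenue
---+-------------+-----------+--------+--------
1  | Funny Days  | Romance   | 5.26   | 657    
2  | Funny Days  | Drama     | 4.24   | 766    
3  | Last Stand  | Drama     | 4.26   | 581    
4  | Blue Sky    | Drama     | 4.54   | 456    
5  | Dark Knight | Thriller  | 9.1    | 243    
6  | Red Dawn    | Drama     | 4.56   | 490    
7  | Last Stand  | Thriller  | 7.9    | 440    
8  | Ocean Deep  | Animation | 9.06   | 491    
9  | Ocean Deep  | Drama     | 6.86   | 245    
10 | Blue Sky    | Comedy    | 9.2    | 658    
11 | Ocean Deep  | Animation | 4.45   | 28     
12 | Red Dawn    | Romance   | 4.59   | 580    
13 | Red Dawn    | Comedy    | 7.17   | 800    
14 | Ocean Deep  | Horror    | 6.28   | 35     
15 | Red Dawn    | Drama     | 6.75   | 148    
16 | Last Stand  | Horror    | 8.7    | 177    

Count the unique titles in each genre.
SELECT genre, COUNT(DISTINCT title)
FROM movies
GROUP BY genre

Result:
  Animation: 1 distinct
  Comedy: 2 distinct
  Drama: 5 distinct
  Horror: 2 distinct
  Romance: 2 distinct
  Thriller: 2 distinct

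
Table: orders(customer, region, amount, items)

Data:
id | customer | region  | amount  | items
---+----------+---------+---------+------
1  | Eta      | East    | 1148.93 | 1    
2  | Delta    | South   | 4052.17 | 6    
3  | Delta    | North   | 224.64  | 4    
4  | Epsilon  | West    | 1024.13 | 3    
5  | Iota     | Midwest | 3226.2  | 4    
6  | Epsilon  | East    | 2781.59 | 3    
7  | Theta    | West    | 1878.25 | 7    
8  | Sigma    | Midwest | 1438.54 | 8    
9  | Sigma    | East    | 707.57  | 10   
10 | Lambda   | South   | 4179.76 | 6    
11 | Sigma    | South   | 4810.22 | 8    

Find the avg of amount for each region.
SELECT region, AVG(amount) as result
FROM orders
GROUP BY region

Result:
  East: 1546.03
  Midwest: 2332.37
  North: 224.64
  South: 4347.38
  West: 1451.19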